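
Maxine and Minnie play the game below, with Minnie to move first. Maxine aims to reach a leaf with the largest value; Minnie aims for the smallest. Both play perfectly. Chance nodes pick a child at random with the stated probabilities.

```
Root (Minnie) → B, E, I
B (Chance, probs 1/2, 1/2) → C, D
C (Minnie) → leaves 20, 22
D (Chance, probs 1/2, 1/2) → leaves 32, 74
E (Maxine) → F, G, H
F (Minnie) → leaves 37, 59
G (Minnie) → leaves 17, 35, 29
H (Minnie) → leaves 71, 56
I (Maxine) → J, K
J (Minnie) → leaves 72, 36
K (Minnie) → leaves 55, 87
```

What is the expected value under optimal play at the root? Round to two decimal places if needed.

36.5

C (Minnie): min(20, 22) = 20
D (Chance): 1/2·32 + 1/2·74 = 53
B (Chance): 1/2·20 + 1/2·53 = 36.5
F (Minnie): min(37, 59) = 37
G (Minnie): min(17, 35, 29) = 17
H (Minnie): min(71, 56) = 56
E (Maxine): max(37, 17, 56) = 56
J (Minnie): min(72, 36) = 36
K (Minnie): min(55, 87) = 55
I (Maxine): max(36, 55) = 55
Root (Minnie): min(36.5, 56, 55) = 36.5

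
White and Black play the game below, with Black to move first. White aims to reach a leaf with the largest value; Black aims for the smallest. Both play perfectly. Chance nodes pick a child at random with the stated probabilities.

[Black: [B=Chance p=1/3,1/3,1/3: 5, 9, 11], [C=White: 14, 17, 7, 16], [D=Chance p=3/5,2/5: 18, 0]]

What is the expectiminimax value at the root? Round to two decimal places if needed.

B (Chance): 1/3·5 + 1/3·9 + 1/3·11 = 8.33
C (White): max(14, 17, 7, 16) = 17
D (Chance): 3/5·18 + 2/5·0 = 10.8
Root (Black): min(8.33, 17, 10.8) = 8.33

8.33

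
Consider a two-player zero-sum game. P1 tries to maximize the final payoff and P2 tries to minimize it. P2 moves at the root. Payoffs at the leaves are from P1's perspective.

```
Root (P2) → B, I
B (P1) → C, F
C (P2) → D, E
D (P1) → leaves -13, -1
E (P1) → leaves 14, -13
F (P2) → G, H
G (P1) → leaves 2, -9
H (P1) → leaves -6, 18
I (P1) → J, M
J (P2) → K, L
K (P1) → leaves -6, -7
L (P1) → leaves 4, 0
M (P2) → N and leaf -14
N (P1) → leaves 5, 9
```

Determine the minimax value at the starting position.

D (P1): max(-13, -1) = -1
E (P1): max(14, -13) = 14
C (P2): min(-1, 14) = -1
G (P1): max(2, -9) = 2
H (P1): max(-6, 18) = 18
F (P2): min(2, 18) = 2
B (P1): max(-1, 2) = 2
K (P1): max(-6, -7) = -6
L (P1): max(4, 0) = 4
J (P2): min(-6, 4) = -6
N (P1): max(5, 9) = 9
M (P2): min(9, -14) = -14
I (P1): max(-6, -14) = -6
Root (P2): min(2, -6) = -6

-6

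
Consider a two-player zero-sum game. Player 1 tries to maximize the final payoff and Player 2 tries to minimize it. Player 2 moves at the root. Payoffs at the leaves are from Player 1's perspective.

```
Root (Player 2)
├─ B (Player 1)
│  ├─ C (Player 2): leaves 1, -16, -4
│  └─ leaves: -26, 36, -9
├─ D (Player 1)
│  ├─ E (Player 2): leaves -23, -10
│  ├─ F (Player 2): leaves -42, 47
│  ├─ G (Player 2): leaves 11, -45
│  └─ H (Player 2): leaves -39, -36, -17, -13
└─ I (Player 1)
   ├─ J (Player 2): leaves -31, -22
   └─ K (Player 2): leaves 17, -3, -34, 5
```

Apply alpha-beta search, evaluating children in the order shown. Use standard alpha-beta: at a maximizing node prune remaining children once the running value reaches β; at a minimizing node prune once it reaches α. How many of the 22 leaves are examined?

17

C [α=-∞,β=+∞]: v=-16
B [α=-∞,β=+∞]: v=36
E [α=-∞,β=36]: v=-23
F [α=-23,β=36]: v=-42 after child 1 ≤ α → α-cutoff, skip 1
G [α=-23,β=36]: v=-45
H [α=-23,β=36]: v=-39 after child 1 ≤ α → α-cutoff, skip 3
D [α=-∞,β=36]: v=-23
J [α=-∞,β=-23]: v=-31
K [α=-31,β=-23]: v=-34 after child 3 ≤ α → α-cutoff, skip 1
I [α=-∞,β=-23]: v=-31
Root [α=-∞,β=+∞]: v=-31
Leaves evaluated: 17 of 22.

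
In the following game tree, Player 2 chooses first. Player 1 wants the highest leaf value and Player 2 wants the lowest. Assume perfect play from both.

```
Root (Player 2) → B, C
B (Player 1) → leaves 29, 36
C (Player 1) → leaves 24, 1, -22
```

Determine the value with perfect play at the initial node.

24

B (Player 1): max(29, 36) = 36
C (Player 1): max(24, 1, -22) = 24
Root (Player 2): min(36, 24) = 24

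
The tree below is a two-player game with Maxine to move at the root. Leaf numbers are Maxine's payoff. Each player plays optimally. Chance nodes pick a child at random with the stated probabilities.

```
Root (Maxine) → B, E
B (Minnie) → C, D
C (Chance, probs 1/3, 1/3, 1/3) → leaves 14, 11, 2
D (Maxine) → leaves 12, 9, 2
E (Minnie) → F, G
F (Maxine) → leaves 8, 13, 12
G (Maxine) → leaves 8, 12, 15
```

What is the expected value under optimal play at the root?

C (Chance): 1/3·14 + 1/3·11 + 1/3·2 = 9
D (Maxine): max(12, 9, 2) = 12
B (Minnie): min(9, 12) = 9
F (Maxine): max(8, 13, 12) = 13
G (Maxine): max(8, 12, 15) = 15
E (Minnie): min(13, 15) = 13
Root (Maxine): max(9, 13) = 13

13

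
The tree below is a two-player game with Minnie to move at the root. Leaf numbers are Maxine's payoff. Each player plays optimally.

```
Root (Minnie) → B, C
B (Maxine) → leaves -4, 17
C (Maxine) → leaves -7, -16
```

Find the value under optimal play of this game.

B (Maxine): max(-4, 17) = 17
C (Maxine): max(-7, -16) = -7
Root (Minnie): min(17, -7) = -7

-7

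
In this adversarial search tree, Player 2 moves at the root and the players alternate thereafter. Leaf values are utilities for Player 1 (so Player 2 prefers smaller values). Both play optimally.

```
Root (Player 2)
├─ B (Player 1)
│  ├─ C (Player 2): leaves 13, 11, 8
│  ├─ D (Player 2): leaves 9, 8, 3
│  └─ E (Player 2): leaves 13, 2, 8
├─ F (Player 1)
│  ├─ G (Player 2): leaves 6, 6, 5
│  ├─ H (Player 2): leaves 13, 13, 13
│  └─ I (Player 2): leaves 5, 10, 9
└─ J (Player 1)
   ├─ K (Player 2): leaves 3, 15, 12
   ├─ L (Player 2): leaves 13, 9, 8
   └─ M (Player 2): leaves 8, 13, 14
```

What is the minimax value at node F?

G: min(6, 6, 5) = 5
H: min(13, 13, 13) = 13
I: min(5, 10, 9) = 5
F: max(5, 13, 5) = 13

13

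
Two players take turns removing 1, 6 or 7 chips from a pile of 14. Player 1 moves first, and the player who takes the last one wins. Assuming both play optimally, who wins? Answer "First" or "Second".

Second

Mark each pile size as W (mover wins) or L (mover loses):
i:   0  1  2  3  4  5  6  7  8  9 10 11 12 13 14
     L  W  L  W  L  W  W  W  W  W  W  W  L  W  L
Position 14 is L, so the second player wins.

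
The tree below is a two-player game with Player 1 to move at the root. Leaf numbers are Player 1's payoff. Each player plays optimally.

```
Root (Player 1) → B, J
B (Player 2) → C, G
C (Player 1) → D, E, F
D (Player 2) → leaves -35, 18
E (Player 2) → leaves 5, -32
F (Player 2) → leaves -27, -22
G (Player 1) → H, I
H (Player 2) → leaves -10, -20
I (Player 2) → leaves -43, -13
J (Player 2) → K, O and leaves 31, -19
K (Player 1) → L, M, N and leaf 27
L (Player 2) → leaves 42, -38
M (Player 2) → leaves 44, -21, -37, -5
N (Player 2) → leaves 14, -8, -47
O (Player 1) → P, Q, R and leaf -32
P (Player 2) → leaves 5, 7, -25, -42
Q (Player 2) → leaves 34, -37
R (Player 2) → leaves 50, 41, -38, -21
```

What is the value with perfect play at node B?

D: min(-35, 18) = -35
E: min(5, -32) = -32
F: min(-27, -22) = -27
C: max(-35, -32, -27) = -27
H: min(-10, -20) = -20
I: min(-43, -13) = -43
G: max(-20, -43) = -20
B: min(-27, -20) = -27

-27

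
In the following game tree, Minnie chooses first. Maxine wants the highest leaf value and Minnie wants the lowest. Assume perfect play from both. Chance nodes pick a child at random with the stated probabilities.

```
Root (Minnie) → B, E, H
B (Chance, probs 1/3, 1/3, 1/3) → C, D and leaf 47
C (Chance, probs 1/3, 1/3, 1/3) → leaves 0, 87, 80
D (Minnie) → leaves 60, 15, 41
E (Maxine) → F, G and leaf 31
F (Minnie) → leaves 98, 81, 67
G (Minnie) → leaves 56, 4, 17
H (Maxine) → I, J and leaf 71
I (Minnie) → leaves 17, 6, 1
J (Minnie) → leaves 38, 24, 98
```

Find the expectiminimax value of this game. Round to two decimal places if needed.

39.22

C (Chance): 1/3·0 + 1/3·87 + 1/3·80 = 55.67
D (Minnie): min(60, 15, 41) = 15
B (Chance): 1/3·55.67 + 1/3·15 + 1/3·47 = 39.22
F (Minnie): min(98, 81, 67) = 67
G (Minnie): min(56, 4, 17) = 4
E (Maxine): max(67, 4, 31) = 67
I (Minnie): min(17, 6, 1) = 1
J (Minnie): min(38, 24, 98) = 24
H (Maxine): max(1, 24, 71) = 71
Root (Minnie): min(39.22, 67, 71) = 39.22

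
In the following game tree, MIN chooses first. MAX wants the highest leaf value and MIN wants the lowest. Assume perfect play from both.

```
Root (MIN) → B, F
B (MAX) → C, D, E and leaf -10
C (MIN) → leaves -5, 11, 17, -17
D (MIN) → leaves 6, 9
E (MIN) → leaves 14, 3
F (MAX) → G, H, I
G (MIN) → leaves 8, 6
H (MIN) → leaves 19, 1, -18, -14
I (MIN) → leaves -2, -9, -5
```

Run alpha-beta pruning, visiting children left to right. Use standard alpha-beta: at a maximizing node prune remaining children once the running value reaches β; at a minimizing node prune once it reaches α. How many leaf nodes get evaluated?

C [α=-∞,β=+∞]: v=-17
D [α=-17,β=+∞]: v=6
E [α=6,β=+∞]: v=3
B [α=-∞,β=+∞]: v=6
G [α=-∞,β=6]: v=6
F [α=-∞,β=6]: v=6 after child 1 ≥ β → β-cutoff, skip 2
Root [α=-∞,β=+∞]: v=6
Leaves evaluated: 11 of 18.

11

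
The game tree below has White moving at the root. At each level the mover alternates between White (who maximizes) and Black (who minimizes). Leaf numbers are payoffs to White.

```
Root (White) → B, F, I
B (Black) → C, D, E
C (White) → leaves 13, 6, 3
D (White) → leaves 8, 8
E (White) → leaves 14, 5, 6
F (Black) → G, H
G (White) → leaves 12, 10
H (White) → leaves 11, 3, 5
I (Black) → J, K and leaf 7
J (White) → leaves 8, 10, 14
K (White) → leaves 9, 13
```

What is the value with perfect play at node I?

J: max(8, 10, 14) = 14
K: max(9, 13) = 13
I: min(14, 13, 7) = 7

7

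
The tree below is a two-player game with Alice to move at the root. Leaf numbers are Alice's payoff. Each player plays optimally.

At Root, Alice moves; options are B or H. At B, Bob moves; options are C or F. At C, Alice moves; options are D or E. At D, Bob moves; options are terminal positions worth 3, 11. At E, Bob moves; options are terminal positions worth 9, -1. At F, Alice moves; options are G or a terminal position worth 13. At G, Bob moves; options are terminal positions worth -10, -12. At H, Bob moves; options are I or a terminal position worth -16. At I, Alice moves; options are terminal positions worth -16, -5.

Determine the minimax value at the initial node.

D (Bob): min(3, 11) = 3
E (Bob): min(9, -1) = -1
C (Alice): max(3, -1) = 3
G (Bob): min(-10, -12) = -12
F (Alice): max(-12, 13) = 13
B (Bob): min(3, 13) = 3
I (Alice): max(-16, -5) = -5
H (Bob): min(-5, -16) = -16
Root (Alice): max(3, -16) = 3

3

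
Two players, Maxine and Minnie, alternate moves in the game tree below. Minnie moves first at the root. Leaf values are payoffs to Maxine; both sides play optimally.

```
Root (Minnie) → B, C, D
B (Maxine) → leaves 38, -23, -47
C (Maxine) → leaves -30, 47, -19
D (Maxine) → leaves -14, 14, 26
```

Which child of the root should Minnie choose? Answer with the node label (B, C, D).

D

B (Maxine): max(38, -23, -47) = 38
C (Maxine): max(-30, 47, -19) = 47
D (Maxine): max(-14, 14, 26) = 26
Root (Minnie): min(38, 47, 26) = 26
Minnie picks the child with the lowest value: D (value 26).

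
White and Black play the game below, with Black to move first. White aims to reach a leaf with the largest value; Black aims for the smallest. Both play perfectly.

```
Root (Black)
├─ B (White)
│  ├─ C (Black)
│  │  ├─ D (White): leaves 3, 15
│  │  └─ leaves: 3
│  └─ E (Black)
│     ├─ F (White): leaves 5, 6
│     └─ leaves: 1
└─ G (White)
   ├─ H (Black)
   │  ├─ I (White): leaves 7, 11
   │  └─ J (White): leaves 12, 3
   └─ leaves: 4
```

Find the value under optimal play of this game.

3

D (White): max(3, 15) = 15
C (Black): min(15, 3) = 3
F (White): max(5, 6) = 6
E (Black): min(6, 1) = 1
B (White): max(3, 1) = 3
I (White): max(7, 11) = 11
J (White): max(12, 3) = 12
H (Black): min(11, 12) = 11
G (White): max(11, 4) = 11
Root (Black): min(3, 11) = 3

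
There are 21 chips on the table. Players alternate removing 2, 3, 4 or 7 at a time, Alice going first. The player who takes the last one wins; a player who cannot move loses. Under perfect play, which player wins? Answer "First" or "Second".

Positions where the player to move wins (W) vs loses (L):
i:   0  1  2  3  4  5  6  7  8  9 10 11 12 13 14 15 16 17 18 19 20 21
     L  L  W  W  W  W  L  W  W  W  W  L  L  W  W  W  W  L  W  W  W  W
Position 21 is W, so the first player wins.

First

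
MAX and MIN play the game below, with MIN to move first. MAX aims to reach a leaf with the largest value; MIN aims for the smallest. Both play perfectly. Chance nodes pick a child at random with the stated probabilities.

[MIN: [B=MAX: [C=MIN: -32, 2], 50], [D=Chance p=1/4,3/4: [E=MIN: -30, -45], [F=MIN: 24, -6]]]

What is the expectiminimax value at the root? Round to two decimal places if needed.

-15.75

C (MIN): min(-32, 2) = -32
B (MAX): max(-32, 50) = 50
E (MIN): min(-30, -45) = -45
F (MIN): min(24, -6) = -6
D (Chance): 1/4·-45 + 3/4·-6 = -15.75
Root (MIN): min(50, -15.75) = -15.75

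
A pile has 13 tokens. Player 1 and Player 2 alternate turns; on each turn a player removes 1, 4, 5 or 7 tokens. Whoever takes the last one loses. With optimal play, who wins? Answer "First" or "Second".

First

Positions where the player to move wins (W) vs loses (L):
i:   0  1  2  3  4  5  6  7  8  9 10 11 12 13
     W  L  W  L  W  W  W  W  W  L  W  L  W  W
Position 13 is W, so the first player wins.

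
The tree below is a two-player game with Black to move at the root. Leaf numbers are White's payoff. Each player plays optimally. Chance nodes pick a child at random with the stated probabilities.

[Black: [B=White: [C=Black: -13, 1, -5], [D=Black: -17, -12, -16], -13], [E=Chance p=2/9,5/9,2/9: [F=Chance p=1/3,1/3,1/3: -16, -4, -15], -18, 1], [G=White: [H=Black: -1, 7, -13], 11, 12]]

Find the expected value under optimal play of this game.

-13

C (Black): min(-13, 1, -5) = -13
D (Black): min(-17, -12, -16) = -17
B (White): max(-13, -17, -13) = -13
F (Chance): 1/3·-16 + 1/3·-4 + 1/3·-15 = -11.67
E (Chance): 2/9·-11.67 + 5/9·-18 + 2/9·1 = -12.37
H (Black): min(-1, 7, -13) = -13
G (White): max(-13, 11, 12) = 12
Root (Black): min(-13, -12.37, 12) = -13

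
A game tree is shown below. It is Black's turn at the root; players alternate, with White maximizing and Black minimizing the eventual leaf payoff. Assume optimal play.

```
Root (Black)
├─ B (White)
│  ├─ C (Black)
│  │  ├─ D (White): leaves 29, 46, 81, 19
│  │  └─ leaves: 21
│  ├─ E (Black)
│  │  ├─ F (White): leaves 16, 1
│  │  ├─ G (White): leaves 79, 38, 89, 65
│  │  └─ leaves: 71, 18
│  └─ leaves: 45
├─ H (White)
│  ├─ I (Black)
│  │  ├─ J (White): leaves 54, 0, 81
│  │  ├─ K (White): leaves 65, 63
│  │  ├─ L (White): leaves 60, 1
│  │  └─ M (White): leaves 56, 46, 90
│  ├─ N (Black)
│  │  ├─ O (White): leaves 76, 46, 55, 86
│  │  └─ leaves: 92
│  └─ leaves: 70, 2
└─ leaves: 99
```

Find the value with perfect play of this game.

D (White): max(29, 46, 81, 19) = 81
C (Black): min(81, 21) = 21
F (White): max(16, 1) = 16
G (White): max(79, 38, 89, 65) = 89
E (Black): min(16, 89, 71, 18) = 16
B (White): max(21, 16, 45) = 45
J (White): max(54, 0, 81) = 81
K (White): max(65, 63) = 65
L (White): max(60, 1) = 60
M (White): max(56, 46, 90) = 90
I (Black): min(81, 65, 60, 90) = 60
O (White): max(76, 46, 55, 86) = 86
N (Black): min(86, 92) = 86
H (White): max(60, 86, 70, 2) = 86
Root (Black): min(45, 86, 99) = 45

45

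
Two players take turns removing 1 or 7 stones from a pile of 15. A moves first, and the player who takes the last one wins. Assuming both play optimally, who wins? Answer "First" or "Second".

Positions where the player to move wins (W) vs loses (L):
i:   0  1  2  3  4  5  6  7  8  9 10 11 12 13 14 15
     L  W  L  W  L  W  L  W  L  W  L  W  L  W  L  W
Position 15 is W, so the first player wins.

First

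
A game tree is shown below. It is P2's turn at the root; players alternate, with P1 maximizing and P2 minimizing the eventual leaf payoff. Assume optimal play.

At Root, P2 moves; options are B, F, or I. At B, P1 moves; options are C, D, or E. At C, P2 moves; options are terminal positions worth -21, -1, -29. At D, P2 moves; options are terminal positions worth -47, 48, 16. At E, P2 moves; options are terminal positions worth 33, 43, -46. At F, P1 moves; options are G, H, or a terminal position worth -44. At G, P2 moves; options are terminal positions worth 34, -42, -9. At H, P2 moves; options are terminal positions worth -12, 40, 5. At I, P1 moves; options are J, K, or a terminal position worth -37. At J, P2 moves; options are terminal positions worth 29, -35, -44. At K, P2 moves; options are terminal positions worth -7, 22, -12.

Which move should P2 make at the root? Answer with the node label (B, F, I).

B

C (P2): min(-21, -1, -29) = -29
D (P2): min(-47, 48, 16) = -47
E (P2): min(33, 43, -46) = -46
B (P1): max(-29, -47, -46) = -29
G (P2): min(34, -42, -9) = -42
H (P2): min(-12, 40, 5) = -12
F (P1): max(-42, -12, -44) = -12
J (P2): min(29, -35, -44) = -44
K (P2): min(-7, 22, -12) = -12
I (P1): max(-44, -12, -37) = -12
Root (P2): min(-29, -12, -12) = -29
P2 picks the child with the lowest value: B (value -29).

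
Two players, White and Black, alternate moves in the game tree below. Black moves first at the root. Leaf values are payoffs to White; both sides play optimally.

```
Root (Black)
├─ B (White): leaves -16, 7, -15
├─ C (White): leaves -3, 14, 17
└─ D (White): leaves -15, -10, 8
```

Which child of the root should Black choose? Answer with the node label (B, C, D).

B

B (White): max(-16, 7, -15) = 7
C (White): max(-3, 14, 17) = 17
D (White): max(-15, -10, 8) = 8
Root (Black): min(7, 17, 8) = 7
Black picks the child with the lowest value: B (value 7).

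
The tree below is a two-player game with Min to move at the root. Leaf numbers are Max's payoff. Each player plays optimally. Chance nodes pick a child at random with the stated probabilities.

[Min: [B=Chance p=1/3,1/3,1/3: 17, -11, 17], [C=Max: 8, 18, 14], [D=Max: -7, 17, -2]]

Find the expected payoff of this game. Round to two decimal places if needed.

7.67

B (Chance): 1/3·17 + 1/3·-11 + 1/3·17 = 7.67
C (Max): max(8, 18, 14) = 18
D (Max): max(-7, 17, -2) = 17
Root (Min): min(7.67, 18, 17) = 7.67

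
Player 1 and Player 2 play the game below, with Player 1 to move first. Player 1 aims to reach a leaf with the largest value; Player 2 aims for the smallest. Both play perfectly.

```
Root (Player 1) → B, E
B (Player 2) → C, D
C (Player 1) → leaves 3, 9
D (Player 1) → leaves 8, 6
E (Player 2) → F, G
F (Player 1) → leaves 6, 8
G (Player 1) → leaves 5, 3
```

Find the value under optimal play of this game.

8

C (Player 1): max(3, 9) = 9
D (Player 1): max(8, 6) = 8
B (Player 2): min(9, 8) = 8
F (Player 1): max(6, 8) = 8
G (Player 1): max(5, 3) = 5
E (Player 2): min(8, 5) = 5
Root (Player 1): max(8, 5) = 8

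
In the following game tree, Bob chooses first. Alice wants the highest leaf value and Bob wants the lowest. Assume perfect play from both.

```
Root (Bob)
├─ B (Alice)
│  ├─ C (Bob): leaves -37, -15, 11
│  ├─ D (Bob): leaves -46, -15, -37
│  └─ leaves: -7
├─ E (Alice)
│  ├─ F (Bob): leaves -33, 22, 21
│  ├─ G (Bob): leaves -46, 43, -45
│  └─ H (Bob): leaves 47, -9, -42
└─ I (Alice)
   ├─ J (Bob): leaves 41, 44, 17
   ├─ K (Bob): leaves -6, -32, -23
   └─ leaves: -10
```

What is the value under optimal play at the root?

-33

C (Bob): min(-37, -15, 11) = -37
D (Bob): min(-46, -15, -37) = -46
B (Alice): max(-37, -46, -7) = -7
F (Bob): min(-33, 22, 21) = -33
G (Bob): min(-46, 43, -45) = -46
H (Bob): min(47, -9, -42) = -42
E (Alice): max(-33, -46, -42) = -33
J (Bob): min(41, 44, 17) = 17
K (Bob): min(-6, -32, -23) = -32
I (Alice): max(17, -32, -10) = 17
Root (Bob): min(-7, -33, 17) = -33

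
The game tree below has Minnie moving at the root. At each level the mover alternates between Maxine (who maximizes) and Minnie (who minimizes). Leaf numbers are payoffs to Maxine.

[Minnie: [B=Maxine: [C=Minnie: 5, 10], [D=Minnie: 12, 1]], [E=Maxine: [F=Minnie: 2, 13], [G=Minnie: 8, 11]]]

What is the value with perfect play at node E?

F: min(2, 13) = 2
G: min(8, 11) = 8
E: max(2, 8) = 8

8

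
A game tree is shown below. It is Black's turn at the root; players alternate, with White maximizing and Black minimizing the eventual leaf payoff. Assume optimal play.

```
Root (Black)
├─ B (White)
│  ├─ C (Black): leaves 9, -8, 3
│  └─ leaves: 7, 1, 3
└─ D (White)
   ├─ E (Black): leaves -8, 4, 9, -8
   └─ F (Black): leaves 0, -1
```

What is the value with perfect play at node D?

-1

E: min(-8, 4, 9, -8) = -8
F: min(0, -1) = -1
D: max(-8, -1) = -1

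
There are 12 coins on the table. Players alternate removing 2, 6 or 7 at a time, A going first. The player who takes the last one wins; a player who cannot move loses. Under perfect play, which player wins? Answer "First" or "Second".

First

Positions where the player to move wins (W) vs loses (L):
i:   0  1  2  3  4  5  6  7  8  9 10 11 12
     L  L  W  W  L  L  W  W  W  L  W  W  W
Position 12 is W, so the first player wins.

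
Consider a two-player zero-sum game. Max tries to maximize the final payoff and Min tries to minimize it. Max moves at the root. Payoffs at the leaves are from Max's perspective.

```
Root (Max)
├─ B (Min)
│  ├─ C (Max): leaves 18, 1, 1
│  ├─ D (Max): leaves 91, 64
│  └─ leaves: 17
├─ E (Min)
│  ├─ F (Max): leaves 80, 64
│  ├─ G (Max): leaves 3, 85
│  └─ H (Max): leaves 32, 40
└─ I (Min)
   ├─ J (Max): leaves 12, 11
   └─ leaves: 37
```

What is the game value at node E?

F: max(80, 64) = 80
G: max(3, 85) = 85
H: max(32, 40) = 40
E: min(80, 85, 40) = 40

40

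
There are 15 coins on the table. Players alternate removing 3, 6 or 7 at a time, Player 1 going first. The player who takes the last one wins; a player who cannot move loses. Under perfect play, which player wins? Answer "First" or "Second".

Mark each pile size as W (mover wins) or L (mover loses):
i:   0  1  2  3  4  5  6  7  8  9 10 11 12 13 14 15
     L  L  L  W  W  W  W  W  W  W  L  L  L  W  W  W
Position 15 is W, so the first player wins.

First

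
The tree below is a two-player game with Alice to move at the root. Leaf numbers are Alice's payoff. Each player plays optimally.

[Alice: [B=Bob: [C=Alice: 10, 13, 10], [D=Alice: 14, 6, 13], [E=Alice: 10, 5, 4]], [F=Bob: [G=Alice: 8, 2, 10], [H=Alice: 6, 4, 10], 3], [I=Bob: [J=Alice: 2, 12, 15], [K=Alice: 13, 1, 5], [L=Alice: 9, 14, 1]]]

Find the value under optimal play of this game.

13

C (Alice): max(10, 13, 10) = 13
D (Alice): max(14, 6, 13) = 14
E (Alice): max(10, 5, 4) = 10
B (Bob): min(13, 14, 10) = 10
G (Alice): max(8, 2, 10) = 10
H (Alice): max(6, 4, 10) = 10
F (Bob): min(10, 10, 3) = 3
J (Alice): max(2, 12, 15) = 15
K (Alice): max(13, 1, 5) = 13
L (Alice): max(9, 14, 1) = 14
I (Bob): min(15, 13, 14) = 13
Root (Alice): max(10, 3, 13) = 13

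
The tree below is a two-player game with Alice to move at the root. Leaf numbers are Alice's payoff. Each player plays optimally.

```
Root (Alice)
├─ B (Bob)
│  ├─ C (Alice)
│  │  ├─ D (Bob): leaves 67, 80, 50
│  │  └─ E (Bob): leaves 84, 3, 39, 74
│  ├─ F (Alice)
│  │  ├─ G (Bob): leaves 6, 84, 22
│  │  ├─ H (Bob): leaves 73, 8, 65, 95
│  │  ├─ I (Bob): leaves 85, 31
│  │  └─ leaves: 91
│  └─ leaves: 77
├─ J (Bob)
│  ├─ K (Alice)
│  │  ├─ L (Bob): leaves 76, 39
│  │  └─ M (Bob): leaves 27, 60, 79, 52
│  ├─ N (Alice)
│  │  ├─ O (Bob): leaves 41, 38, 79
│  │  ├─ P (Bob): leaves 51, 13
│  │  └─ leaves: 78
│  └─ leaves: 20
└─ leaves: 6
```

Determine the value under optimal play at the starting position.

50

D (Bob): min(67, 80, 50) = 50
E (Bob): min(84, 3, 39, 74) = 3
C (Alice): max(50, 3) = 50
G (Bob): min(6, 84, 22) = 6
H (Bob): min(73, 8, 65, 95) = 8
I (Bob): min(85, 31) = 31
F (Alice): max(6, 8, 31, 91) = 91
B (Bob): min(50, 91, 77) = 50
L (Bob): min(76, 39) = 39
M (Bob): min(27, 60, 79, 52) = 27
K (Alice): max(39, 27) = 39
O (Bob): min(41, 38, 79) = 38
P (Bob): min(51, 13) = 13
N (Alice): max(38, 13, 78) = 78
J (Bob): min(39, 78, 20) = 20
Root (Alice): max(50, 20, 6) = 50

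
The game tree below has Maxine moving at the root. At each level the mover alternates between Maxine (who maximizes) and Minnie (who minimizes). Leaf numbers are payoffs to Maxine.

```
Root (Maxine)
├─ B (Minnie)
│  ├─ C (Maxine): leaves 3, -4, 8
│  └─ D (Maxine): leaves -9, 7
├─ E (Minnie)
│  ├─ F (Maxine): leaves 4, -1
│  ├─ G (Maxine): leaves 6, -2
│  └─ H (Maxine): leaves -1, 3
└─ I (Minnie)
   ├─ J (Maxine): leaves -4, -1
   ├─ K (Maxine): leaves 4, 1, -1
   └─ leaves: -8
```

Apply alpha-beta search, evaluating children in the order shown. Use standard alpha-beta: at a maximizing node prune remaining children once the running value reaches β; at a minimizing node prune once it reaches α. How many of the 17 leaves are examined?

9

C [α=-∞,β=+∞]: v=8
D [α=-∞,β=8]: v=7
B [α=-∞,β=+∞]: v=7
F [α=7,β=+∞]: v=4
E [α=7,β=+∞]: v=4 after child 1 ≤ α → α-cutoff, skip 2
J [α=7,β=+∞]: v=-1
I [α=7,β=+∞]: v=-1 after child 1 ≤ α → α-cutoff, skip 2
Root [α=-∞,β=+∞]: v=7
Leaves evaluated: 9 of 17.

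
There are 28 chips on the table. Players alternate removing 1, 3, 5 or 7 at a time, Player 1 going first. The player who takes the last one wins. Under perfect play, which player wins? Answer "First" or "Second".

Mark each pile size as W (mover wins) or L (mover loses):
i:   0  1  2  3  4  5  6  7  8  9 10 11 12 13 14 15 16 17 18 19 20 21 22 23 24 25 26 27 28
     L  W  L  W  L  W  L  W  L  W  L  W  L  W  L  W  L  W  L  W  L  W  L  W  L  W  L  W  L
Position 28 is L, so the second player wins.

Second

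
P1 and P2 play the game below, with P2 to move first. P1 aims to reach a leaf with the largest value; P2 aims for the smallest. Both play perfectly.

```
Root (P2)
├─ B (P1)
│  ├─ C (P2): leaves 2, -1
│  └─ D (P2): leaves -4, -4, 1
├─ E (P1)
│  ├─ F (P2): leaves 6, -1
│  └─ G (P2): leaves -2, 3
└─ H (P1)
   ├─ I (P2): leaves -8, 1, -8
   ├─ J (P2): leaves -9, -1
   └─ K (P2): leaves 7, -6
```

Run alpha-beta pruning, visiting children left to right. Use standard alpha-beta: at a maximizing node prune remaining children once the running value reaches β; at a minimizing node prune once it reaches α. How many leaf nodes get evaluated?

11

C [α=-∞,β=+∞]: v=-1
D [α=-1,β=+∞]: v=-4 after child 1 ≤ α → α-cutoff, skip 2
B [α=-∞,β=+∞]: v=-1
F [α=-∞,β=-1]: v=-1
E [α=-∞,β=-1]: v=-1 after child 1 ≥ β → β-cutoff, skip 1
I [α=-∞,β=-1]: v=-8
J [α=-8,β=-1]: v=-9 after child 1 ≤ α → α-cutoff, skip 1
K [α=-8,β=-1]: v=-6
H [α=-∞,β=-1]: v=-6
Root [α=-∞,β=+∞]: v=-6
Leaves evaluated: 11 of 16.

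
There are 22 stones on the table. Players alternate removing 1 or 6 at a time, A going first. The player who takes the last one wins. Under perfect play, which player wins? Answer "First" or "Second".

i:   0  1  2  3  4  5  6  7  8  9 10 11 12 13 14 15 16 17 18 19 20 21 22
     L  W  L  W  L  W  W  L  W  L  W  L  W  W  L  W  L  W  L  W  W  L  W
Position 22 is W, so the first player wins.

First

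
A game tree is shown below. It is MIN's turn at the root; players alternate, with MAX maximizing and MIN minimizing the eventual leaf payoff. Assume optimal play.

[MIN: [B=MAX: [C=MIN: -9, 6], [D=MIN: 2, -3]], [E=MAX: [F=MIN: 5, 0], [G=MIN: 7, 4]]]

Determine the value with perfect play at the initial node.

-3

C (MIN): min(-9, 6) = -9
D (MIN): min(2, -3) = -3
B (MAX): max(-9, -3) = -3
F (MIN): min(5, 0) = 0
G (MIN): min(7, 4) = 4
E (MAX): max(0, 4) = 4
Root (MIN): min(-3, 4) = -3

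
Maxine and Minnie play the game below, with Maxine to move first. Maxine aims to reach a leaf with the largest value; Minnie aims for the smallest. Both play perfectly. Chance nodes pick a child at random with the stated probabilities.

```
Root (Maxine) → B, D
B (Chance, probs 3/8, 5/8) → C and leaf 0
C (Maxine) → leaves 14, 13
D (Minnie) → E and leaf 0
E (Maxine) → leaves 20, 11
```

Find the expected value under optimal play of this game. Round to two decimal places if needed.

5.25

C (Maxine): max(14, 13) = 14
B (Chance): 3/8·14 + 5/8·0 = 5.25
E (Maxine): max(20, 11) = 20
D (Minnie): min(20, 0) = 0
Root (Maxine): max(5.25, 0) = 5.25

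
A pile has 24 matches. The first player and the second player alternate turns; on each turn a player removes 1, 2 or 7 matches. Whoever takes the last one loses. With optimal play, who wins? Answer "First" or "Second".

W/L table (W = player to move can force a win):
i:   0  1  2  3  4  5  6  7  8  9 10 11 12 13 14 15 16 17 18 19 20 21 22 23 24
     W  L  W  W  L  W  W  L  W  W  L  W  W  L  W  W  L  W  W  L  W  W  L  W  W
Position 24 is W, so the first player wins.

First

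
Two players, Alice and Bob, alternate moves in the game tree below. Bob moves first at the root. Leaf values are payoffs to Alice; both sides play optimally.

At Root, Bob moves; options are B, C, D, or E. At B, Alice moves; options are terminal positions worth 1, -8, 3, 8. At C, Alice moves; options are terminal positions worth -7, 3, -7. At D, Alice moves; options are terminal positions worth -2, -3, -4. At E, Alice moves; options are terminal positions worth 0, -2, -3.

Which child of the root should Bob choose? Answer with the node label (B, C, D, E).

D

B (Alice): max(1, -8, 3, 8) = 8
C (Alice): max(-7, 3, -7) = 3
D (Alice): max(-2, -3, -4) = -2
E (Alice): max(0, -2, -3) = 0
Root (Bob): min(8, 3, -2, 0) = -2
Bob picks the child with the lowest value: D (value -2).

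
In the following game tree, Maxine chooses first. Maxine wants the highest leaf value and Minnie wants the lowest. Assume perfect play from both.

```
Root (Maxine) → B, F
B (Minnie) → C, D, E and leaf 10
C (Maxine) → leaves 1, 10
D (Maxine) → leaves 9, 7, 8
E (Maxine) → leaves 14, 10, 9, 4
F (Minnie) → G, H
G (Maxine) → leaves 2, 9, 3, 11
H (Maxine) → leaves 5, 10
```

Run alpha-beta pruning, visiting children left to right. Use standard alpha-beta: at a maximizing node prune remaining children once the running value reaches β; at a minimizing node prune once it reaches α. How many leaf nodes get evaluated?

13

C [α=-∞,β=+∞]: v=10
D [α=-∞,β=10]: v=9
E [α=-∞,β=9]: v=14 after child 1 ≥ β → β-cutoff, skip 3
B [α=-∞,β=+∞]: v=9
G [α=9,β=+∞]: v=11
H [α=9,β=11]: v=10
F [α=9,β=+∞]: v=10
Root [α=-∞,β=+∞]: v=10
Leaves evaluated: 13 of 16.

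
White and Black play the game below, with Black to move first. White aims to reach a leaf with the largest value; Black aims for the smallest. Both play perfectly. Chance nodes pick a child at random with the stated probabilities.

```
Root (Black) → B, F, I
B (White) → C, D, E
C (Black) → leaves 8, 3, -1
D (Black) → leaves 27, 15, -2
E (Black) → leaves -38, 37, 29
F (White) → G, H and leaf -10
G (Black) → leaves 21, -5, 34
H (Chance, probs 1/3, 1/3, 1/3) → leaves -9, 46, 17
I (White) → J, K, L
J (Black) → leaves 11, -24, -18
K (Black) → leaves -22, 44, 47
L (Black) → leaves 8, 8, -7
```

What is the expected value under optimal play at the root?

-7

C (Black): min(8, 3, -1) = -1
D (Black): min(27, 15, -2) = -2
E (Black): min(-38, 37, 29) = -38
B (White): max(-1, -2, -38) = -1
G (Black): min(21, -5, 34) = -5
H (Chance): 1/3·-9 + 1/3·46 + 1/3·17 = 18
F (White): max(-5, 18, -10) = 18
J (Black): min(11, -24, -18) = -24
K (Black): min(-22, 44, 47) = -22
L (Black): min(8, 8, -7) = -7
I (White): max(-24, -22, -7) = -7
Root (Black): min(-1, 18, -7) = -7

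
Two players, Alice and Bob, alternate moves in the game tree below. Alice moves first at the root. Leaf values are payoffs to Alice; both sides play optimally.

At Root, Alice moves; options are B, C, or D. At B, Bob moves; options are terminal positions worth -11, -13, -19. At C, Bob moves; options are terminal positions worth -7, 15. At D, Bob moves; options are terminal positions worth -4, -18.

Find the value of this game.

B (Bob): min(-11, -13, -19) = -19
C (Bob): min(-7, 15) = -7
D (Bob): min(-4, -18) = -18
Root (Alice): max(-19, -7, -18) = -7

-7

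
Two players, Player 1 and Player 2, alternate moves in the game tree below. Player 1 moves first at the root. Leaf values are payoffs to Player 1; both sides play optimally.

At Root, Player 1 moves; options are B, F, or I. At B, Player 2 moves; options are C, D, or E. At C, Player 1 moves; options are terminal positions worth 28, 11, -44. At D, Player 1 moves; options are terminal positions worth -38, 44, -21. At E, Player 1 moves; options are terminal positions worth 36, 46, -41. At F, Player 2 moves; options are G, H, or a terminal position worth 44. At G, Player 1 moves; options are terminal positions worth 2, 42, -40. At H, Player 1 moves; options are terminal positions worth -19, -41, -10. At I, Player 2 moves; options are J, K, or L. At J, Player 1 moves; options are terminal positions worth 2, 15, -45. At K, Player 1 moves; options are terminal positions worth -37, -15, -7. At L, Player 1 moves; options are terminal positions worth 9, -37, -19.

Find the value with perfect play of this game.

28

C (Player 1): max(28, 11, -44) = 28
D (Player 1): max(-38, 44, -21) = 44
E (Player 1): max(36, 46, -41) = 46
B (Player 2): min(28, 44, 46) = 28
G (Player 1): max(2, 42, -40) = 42
H (Player 1): max(-19, -41, -10) = -10
F (Player 2): min(42, -10, 44) = -10
J (Player 1): max(2, 15, -45) = 15
K (Player 1): max(-37, -15, -7) = -7
L (Player 1): max(9, -37, -19) = 9
I (Player 2): min(15, -7, 9) = -7
Root (Player 1): max(28, -10, -7) = 28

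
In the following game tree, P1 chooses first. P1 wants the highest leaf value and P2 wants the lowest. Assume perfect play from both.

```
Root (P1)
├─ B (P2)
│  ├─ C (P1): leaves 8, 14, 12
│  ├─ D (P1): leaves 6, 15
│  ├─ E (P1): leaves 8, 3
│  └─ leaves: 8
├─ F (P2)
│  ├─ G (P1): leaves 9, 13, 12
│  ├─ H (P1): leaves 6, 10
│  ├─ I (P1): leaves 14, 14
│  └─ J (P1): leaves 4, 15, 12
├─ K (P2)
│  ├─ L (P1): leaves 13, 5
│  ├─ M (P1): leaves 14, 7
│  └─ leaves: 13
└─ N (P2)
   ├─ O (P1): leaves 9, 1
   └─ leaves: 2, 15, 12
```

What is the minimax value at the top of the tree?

13

C (P1): max(8, 14, 12) = 14
D (P1): max(6, 15) = 15
E (P1): max(8, 3) = 8
B (P2): min(14, 15, 8, 8) = 8
G (P1): max(9, 13, 12) = 13
H (P1): max(6, 10) = 10
I (P1): max(14, 14) = 14
J (P1): max(4, 15, 12) = 15
F (P2): min(13, 10, 14, 15) = 10
L (P1): max(13, 5) = 13
M (P1): max(14, 7) = 14
K (P2): min(13, 14, 13) = 13
O (P1): max(9, 1) = 9
N (P2): min(9, 2, 15, 12) = 2
Root (P1): max(8, 10, 13, 2) = 13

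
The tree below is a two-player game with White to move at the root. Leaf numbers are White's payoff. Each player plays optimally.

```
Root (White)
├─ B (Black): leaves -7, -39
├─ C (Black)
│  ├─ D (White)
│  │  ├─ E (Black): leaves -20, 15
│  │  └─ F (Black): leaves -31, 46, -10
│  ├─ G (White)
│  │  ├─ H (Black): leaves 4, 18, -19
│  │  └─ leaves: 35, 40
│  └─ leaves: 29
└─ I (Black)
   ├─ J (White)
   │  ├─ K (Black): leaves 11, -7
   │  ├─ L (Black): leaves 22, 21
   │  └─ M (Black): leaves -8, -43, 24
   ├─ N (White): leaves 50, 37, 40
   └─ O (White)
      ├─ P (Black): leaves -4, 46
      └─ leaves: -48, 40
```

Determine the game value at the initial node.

21

B (Black): min(-7, -39) = -39
E (Black): min(-20, 15) = -20
F (Black): min(-31, 46, -10) = -31
D (White): max(-20, -31) = -20
H (Black): min(4, 18, -19) = -19
G (White): max(-19, 35, 40) = 40
C (Black): min(-20, 40, 29) = -20
K (Black): min(11, -7) = -7
L (Black): min(22, 21) = 21
M (Black): min(-8, -43, 24) = -43
J (White): max(-7, 21, -43) = 21
N (White): max(50, 37, 40) = 50
P (Black): min(-4, 46) = -4
O (White): max(-4, -48, 40) = 40
I (Black): min(21, 50, 40) = 21
Root (White): max(-39, -20, 21) = 21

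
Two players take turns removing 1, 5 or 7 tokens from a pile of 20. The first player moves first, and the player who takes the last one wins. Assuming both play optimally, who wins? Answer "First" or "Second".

W/L table (W = player to move can force a win):
i:   0  1  2  3  4  5  6  7  8  9 10 11 12 13 14 15 16 17 18 19 20
     L  W  L  W  L  W  L  W  L  W  L  W  L  W  L  W  L  W  L  W  L
Position 20 is L, so the second player wins.

Second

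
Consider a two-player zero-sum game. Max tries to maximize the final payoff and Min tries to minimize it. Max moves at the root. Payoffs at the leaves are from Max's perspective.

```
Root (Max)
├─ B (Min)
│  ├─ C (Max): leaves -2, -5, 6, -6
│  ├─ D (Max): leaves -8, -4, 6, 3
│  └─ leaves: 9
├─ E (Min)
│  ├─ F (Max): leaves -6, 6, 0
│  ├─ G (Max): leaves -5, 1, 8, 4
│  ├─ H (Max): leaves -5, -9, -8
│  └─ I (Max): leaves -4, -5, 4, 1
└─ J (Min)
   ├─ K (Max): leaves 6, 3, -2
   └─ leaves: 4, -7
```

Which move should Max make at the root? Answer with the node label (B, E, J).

B

C (Max): max(-2, -5, 6, -6) = 6
D (Max): max(-8, -4, 6, 3) = 6
B (Min): min(6, 6, 9) = 6
F (Max): max(-6, 6, 0) = 6
G (Max): max(-5, 1, 8, 4) = 8
H (Max): max(-5, -9, -8) = -5
I (Max): max(-4, -5, 4, 1) = 4
E (Min): min(6, 8, -5, 4) = -5
K (Max): max(6, 3, -2) = 6
J (Min): min(6, 4, -7) = -7
Root (Max): max(6, -5, -7) = 6
Max picks the child with the highest value: B (value 6).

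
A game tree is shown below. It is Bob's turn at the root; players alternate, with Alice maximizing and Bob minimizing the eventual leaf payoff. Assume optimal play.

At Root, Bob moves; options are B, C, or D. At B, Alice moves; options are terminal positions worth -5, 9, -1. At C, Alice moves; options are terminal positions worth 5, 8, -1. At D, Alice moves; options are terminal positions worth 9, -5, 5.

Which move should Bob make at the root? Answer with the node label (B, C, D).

B (Alice): max(-5, 9, -1) = 9
C (Alice): max(5, 8, -1) = 8
D (Alice): max(9, -5, 5) = 9
Root (Bob): min(9, 8, 9) = 8
Bob picks the child with the lowest value: C (value 8).

C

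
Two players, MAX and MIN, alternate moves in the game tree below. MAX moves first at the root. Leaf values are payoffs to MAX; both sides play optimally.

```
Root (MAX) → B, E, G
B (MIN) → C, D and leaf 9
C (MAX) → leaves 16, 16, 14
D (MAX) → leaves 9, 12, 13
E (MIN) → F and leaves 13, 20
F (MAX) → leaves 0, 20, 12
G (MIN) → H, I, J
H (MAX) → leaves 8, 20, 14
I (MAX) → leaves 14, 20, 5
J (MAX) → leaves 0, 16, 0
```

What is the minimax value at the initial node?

16

C (MAX): max(16, 16, 14) = 16
D (MAX): max(9, 12, 13) = 13
B (MIN): min(16, 13, 9) = 9
F (MAX): max(0, 20, 12) = 20
E (MIN): min(20, 13, 20) = 13
H (MAX): max(8, 20, 14) = 20
I (MAX): max(14, 20, 5) = 20
J (MAX): max(0, 16, 0) = 16
G (MIN): min(20, 20, 16) = 16
Root (MAX): max(9, 13, 16) = 16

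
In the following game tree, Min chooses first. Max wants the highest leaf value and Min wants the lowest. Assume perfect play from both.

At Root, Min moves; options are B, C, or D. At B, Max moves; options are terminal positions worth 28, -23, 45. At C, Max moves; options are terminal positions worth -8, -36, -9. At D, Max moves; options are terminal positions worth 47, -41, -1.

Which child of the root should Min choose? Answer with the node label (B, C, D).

C

B (Max): max(28, -23, 45) = 45
C (Max): max(-8, -36, -9) = -8
D (Max): max(47, -41, -1) = 47
Root (Min): min(45, -8, 47) = -8
Min picks the child with the lowest value: C (value -8).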